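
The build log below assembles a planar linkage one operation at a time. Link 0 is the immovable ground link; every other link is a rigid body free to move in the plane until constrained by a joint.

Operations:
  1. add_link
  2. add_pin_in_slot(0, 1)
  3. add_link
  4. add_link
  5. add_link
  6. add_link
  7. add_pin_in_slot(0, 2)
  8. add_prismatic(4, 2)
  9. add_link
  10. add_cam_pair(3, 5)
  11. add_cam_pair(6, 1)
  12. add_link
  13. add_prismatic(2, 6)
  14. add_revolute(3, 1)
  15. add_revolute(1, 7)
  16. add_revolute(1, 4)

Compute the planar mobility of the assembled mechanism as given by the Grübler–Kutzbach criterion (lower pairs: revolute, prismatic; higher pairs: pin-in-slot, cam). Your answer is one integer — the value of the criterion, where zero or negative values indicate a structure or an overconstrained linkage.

(L,J1,J2)=(1,0,0); link0 fixed
link1: (2,0,0)
PS 0-1 [J2]: (2,0,1)
link2: (3,0,1)
link3: (4,0,1)
link4: (5,0,1)
link5: (6,0,1)
PS 0-2 [J2]: (6,0,2)
P 4-2 [J1]: (6,1,2)
link6: (7,1,2)
C 3-5 [J2]: (7,1,3)
C 6-1 [J2]: (7,1,4)
link7: (8,1,4)
P 2-6 [J1]: (8,2,4)
R 3-1 [J1]: (8,3,4)
R 1-7 [J1]: (8,4,4)
R 1-4 [J1]: (8,5,4)
Grübler: 3·7 − 2·5 − 4 = 7

M = 7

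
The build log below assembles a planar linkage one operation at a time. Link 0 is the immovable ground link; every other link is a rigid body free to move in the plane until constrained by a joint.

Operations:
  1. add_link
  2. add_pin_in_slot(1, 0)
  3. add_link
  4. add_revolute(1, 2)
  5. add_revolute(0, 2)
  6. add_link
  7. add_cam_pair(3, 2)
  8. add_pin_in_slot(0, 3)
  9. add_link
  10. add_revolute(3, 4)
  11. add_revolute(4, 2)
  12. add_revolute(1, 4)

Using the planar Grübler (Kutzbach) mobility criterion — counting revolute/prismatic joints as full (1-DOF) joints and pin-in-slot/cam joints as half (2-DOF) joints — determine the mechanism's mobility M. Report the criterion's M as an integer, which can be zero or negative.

M = -1

L=1 J1=0 J2=0
add link → L=2 J1=0 J2=0
PS@1,0 dof=2 J2 → L=2 J1=0 J2=1
add link → L=3 J1=0 J2=1
R@1,2 dof=1 J1 → L=3 J1=1 J2=1
R@0,2 dof=1 J1 → L=3 J1=2 J2=1
add link → L=4 J1=2 J2=1
C@3,2 dof=2 J2 → L=4 J1=2 J2=2
PS@0,3 dof=2 J2 → L=4 J1=2 J2=3
add link → L=5 J1=2 J2=3
R@3,4 dof=1 J1 → L=5 J1=3 J2=3
R@4,2 dof=1 J1 → L=5 J1=4 J2=3
R@1,4 dof=1 J1 → L=5 J1=5 J2=3
M=3(L−1)−2J1−J2=3·4−2·5−3=-1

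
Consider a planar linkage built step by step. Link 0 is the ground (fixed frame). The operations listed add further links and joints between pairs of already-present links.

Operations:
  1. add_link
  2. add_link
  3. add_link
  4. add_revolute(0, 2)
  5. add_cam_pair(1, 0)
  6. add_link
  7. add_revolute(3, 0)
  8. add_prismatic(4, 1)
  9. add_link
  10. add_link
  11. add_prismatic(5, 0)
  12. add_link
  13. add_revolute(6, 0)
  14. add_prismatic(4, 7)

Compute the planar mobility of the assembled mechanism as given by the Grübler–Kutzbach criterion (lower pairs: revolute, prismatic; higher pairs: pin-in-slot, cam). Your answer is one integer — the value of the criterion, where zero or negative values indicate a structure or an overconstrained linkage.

M = 8

L=1 J1=0 J2=0
add link → L=2 J1=0 J2=0
add link → L=3 J1=0 J2=0
add link → L=4 J1=0 J2=0
R@0,2 dof=1 J1 → L=4 J1=1 J2=0
C@1,0 dof=2 J2 → L=4 J1=1 J2=1
add link → L=5 J1=1 J2=1
R@3,0 dof=1 J1 → L=5 J1=2 J2=1
P@4,1 dof=1 J1 → L=5 J1=3 J2=1
add link → L=6 J1=3 J2=1
add link → L=7 J1=3 J2=1
P@5,0 dof=1 J1 → L=7 J1=4 J2=1
add link → L=8 J1=4 J2=1
R@6,0 dof=1 J1 → L=8 J1=5 J2=1
P@4,7 dof=1 J1 → L=8 J1=6 J2=1
M=3(L−1)−2J1−J2=3·7−2·6−1=8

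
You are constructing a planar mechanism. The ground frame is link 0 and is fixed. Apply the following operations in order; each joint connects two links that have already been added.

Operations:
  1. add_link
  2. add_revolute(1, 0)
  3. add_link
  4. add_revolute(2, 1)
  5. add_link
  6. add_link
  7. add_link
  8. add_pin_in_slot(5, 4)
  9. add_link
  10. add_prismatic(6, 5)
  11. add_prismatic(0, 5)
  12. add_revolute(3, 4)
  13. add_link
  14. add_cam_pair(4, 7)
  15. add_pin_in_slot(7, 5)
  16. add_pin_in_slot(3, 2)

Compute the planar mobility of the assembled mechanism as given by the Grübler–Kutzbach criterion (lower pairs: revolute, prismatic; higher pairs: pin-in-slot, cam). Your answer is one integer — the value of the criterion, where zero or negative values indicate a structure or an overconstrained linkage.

M = 7

(L,J1,J2)=(1,0,0); link0 fixed
link1: (2,0,0)
R 1-0 [J1]: (2,1,0)
link2: (3,1,0)
R 2-1 [J1]: (3,2,0)
link3: (4,2,0)
link4: (5,2,0)
link5: (6,2,0)
PS 5-4 [J2]: (6,2,1)
link6: (7,2,1)
P 6-5 [J1]: (7,3,1)
P 0-5 [J1]: (7,4,1)
R 3-4 [J1]: (7,5,1)
link7: (8,5,1)
C 4-7 [J2]: (8,5,2)
PS 7-5 [J2]: (8,5,3)
PS 3-2 [J2]: (8,5,4)
Grübler: 3·7 − 2·5 − 4 = 7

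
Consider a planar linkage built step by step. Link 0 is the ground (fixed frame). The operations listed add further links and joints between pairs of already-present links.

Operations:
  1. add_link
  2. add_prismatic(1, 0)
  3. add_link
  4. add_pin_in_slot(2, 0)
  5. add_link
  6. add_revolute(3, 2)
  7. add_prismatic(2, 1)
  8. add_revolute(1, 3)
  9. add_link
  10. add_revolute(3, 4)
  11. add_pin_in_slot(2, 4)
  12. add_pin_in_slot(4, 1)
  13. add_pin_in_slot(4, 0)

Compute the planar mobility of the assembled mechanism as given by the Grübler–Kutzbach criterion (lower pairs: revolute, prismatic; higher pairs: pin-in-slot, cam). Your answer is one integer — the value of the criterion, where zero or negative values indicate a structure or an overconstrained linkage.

M = -2

ground; <1,0,0>
#1 <2,0,0>
P:1↔0 J1 <2,1,0>
#2 <3,1,0>
PS:2↔0 J2 <3,1,1>
#3 <4,1,1>
R:3↔2 J1 <4,2,1>
P:2↔1 J1 <4,3,1>
R:1↔3 J1 <4,4,1>
#4 <5,4,1>
R:3↔4 J1 <5,5,1>
PS:2↔4 J2 <5,5,2>
PS:4↔1 J2 <5,5,3>
PS:4↔0 J2 <5,5,4>
3×4 − 2×5 − 1×4 = -2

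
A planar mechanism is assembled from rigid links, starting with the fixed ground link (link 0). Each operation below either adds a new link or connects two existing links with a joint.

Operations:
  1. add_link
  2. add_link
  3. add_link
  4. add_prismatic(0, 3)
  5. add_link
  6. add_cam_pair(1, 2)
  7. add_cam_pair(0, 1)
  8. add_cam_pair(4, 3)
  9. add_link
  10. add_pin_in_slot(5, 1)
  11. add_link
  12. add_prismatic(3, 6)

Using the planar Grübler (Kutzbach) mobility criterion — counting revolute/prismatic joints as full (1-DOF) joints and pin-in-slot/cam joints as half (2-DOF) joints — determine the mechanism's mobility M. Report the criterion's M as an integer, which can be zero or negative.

(L,J1,J2)=(1,0,0); link0 fixed
link1: (2,0,0)
link2: (3,0,0)
link3: (4,0,0)
P 0-3 [J1]: (4,1,0)
link4: (5,1,0)
C 1-2 [J2]: (5,1,1)
C 0-1 [J2]: (5,1,2)
C 4-3 [J2]: (5,1,3)
link5: (6,1,3)
PS 5-1 [J2]: (6,1,4)
link6: (7,1,4)
P 3-6 [J1]: (7,2,4)
Grübler: 3·6 − 2·2 − 4 = 10

M = 10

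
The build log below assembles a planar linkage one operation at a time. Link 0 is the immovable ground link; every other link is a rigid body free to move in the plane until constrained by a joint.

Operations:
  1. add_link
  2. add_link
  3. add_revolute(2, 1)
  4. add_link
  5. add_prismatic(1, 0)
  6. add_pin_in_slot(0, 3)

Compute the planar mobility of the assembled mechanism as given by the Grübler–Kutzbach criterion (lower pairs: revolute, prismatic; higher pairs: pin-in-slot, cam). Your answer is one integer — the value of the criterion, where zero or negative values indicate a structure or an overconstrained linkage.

M = 4

ground; <1,0,0>
#1 <2,0,0>
#2 <3,0,0>
R:2↔1 J1 <3,1,0>
#3 <4,1,0>
P:1↔0 J1 <4,2,0>
PS:0↔3 J2 <4,2,1>
3×3 − 2×2 − 1×1 = 4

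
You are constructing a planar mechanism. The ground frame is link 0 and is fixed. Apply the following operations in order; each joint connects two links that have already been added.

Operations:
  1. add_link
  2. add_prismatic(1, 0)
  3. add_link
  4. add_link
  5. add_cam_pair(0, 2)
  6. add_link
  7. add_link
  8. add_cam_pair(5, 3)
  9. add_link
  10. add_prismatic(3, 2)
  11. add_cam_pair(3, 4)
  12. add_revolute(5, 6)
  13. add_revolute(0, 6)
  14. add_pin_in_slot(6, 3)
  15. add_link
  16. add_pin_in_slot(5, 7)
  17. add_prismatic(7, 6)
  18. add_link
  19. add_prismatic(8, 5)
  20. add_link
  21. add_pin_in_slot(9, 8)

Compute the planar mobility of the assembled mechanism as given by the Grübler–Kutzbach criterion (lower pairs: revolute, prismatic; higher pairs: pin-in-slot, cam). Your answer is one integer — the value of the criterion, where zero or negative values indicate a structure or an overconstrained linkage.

(L,J1,J2)=(1,0,0); link0 fixed
link1: (2,0,0)
P 1-0 [J1]: (2,1,0)
link2: (3,1,0)
link3: (4,1,0)
C 0-2 [J2]: (4,1,1)
link4: (5,1,1)
link5: (6,1,1)
C 5-3 [J2]: (6,1,2)
link6: (7,1,2)
P 3-2 [J1]: (7,2,2)
C 3-4 [J2]: (7,2,3)
R 5-6 [J1]: (7,3,3)
R 0-6 [J1]: (7,4,3)
PS 6-3 [J2]: (7,4,4)
link7: (8,4,4)
PS 5-7 [J2]: (8,4,5)
P 7-6 [J1]: (8,5,5)
link8: (9,5,5)
P 8-5 [J1]: (9,6,5)
link9: (10,6,5)
PS 9-8 [J2]: (10,6,6)
Grübler: 3·9 − 2·6 − 6 = 9

M = 9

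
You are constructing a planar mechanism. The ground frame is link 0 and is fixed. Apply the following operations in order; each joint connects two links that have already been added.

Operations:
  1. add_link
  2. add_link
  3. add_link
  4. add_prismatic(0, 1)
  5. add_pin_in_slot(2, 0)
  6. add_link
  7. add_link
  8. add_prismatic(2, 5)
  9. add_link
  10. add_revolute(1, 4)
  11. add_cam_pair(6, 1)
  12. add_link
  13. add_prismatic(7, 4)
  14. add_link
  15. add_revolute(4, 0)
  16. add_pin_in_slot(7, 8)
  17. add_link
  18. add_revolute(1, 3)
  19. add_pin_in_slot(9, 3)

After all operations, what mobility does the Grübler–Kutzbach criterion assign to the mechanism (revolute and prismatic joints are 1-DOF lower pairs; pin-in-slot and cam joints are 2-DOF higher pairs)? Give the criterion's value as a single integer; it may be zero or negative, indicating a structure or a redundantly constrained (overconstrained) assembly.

M = 11

link 0 = ground. State L|J1|J2 = 1|0|0
+link1  2|0|0
+link2  3|0|0
+link3  4|0|0
P(0,1) f=1→J1  4|1|0
PS(2,0) f=2→J2  4|1|1
+link4  5|1|1
+link5  6|1|1
P(2,5) f=1→J1  6|2|1
+link6  7|2|1
R(1,4) f=1→J1  7|3|1
C(6,1) f=2→J2  7|3|2
+link7  8|3|2
P(7,4) f=1→J1  8|4|2
+link8  9|4|2
R(4,0) f=1→J1  9|5|2
PS(7,8) f=2→J2  9|5|3
+link9  10|5|3
R(1,3) f=1→J1  10|6|3
PS(9,3) f=2→J2  10|6|4
M = 3(10−1)−2·6−4 = 27−12−4 = 11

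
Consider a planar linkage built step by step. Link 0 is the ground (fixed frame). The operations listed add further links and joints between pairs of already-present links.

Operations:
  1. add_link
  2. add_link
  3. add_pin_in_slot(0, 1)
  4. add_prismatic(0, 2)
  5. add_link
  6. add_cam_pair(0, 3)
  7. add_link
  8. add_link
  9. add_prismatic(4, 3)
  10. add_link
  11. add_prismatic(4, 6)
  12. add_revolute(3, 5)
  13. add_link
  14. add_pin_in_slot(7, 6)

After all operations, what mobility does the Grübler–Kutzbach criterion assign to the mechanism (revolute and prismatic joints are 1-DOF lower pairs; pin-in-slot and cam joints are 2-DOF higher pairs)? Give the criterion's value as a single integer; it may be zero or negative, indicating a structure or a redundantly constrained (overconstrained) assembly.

[1;0;0] (link 0 is ground)
L+ [2;0;0]
L+ [3;0;0]
PS(0,1)∈J2 [3;0;1]
P(0,2)∈J1 [3;1;1]
L+ [4;1;1]
C(0,3)∈J2 [4;1;2]
L+ [5;1;2]
L+ [6;1;2]
P(4,3)∈J1 [6;2;2]
L+ [7;2;2]
P(4,6)∈J1 [7;3;2]
R(3,5)∈J1 [7;4;2]
L+ [8;4;2]
PS(7,6)∈J2 [8;4;3]
mobility = 21 − 8 − 3 = 10

M = 10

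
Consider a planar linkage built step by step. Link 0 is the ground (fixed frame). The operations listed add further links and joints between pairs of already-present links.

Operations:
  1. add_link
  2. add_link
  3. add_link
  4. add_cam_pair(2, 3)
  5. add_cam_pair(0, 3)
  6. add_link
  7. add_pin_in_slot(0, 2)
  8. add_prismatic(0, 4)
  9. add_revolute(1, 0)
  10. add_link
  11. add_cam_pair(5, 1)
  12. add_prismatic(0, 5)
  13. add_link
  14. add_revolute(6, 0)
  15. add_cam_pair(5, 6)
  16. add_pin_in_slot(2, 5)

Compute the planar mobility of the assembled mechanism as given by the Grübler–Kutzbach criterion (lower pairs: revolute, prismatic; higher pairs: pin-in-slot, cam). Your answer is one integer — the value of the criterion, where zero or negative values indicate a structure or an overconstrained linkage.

ground; <1,0,0>
#1 <2,0,0>
#2 <3,0,0>
#3 <4,0,0>
C:2↔3 J2 <4,0,1>
C:0↔3 J2 <4,0,2>
#4 <5,0,2>
PS:0↔2 J2 <5,0,3>
P:0↔4 J1 <5,1,3>
R:1↔0 J1 <5,2,3>
#5 <6,2,3>
C:5↔1 J2 <6,2,4>
P:0↔5 J1 <6,3,4>
#6 <7,3,4>
R:6↔0 J1 <7,4,4>
C:5↔6 J2 <7,4,5>
PS:2↔5 J2 <7,4,6>
3×6 − 2×4 − 1×6 = 4

M = 4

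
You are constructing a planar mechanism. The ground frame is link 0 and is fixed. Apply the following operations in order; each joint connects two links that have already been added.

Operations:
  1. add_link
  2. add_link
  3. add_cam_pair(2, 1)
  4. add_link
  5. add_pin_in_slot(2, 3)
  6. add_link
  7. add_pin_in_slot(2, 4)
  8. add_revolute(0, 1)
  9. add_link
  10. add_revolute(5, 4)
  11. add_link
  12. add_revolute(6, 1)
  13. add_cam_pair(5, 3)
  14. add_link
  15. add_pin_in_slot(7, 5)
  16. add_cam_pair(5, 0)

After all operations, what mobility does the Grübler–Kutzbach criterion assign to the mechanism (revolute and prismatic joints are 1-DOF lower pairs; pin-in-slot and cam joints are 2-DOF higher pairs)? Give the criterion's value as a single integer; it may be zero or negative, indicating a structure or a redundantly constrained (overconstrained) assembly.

M = 9

link 0 = ground. State L|J1|J2 = 1|0|0
+link1  2|0|0
+link2  3|0|0
C(2,1) f=2→J2  3|0|1
+link3  4|0|1
PS(2,3) f=2→J2  4|0|2
+link4  5|0|2
PS(2,4) f=2→J2  5|0|3
R(0,1) f=1→J1  5|1|3
+link5  6|1|3
R(5,4) f=1→J1  6|2|3
+link6  7|2|3
R(6,1) f=1→J1  7|3|3
C(5,3) f=2→J2  7|3|4
+link7  8|3|4
PS(7,5) f=2→J2  8|3|5
C(5,0) f=2→J2  8|3|6
M = 3(8−1)−2·3−6 = 21−6−6 = 9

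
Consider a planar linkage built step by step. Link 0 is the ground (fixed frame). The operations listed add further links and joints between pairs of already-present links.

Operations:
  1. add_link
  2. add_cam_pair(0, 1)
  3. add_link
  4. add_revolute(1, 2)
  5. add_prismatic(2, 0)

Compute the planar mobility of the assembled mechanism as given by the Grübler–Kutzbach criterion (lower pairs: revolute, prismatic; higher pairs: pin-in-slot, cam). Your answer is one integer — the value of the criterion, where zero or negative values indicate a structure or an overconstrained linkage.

(L,J1,J2)=(1,0,0); link0 fixed
link1: (2,0,0)
C 0-1 [J2]: (2,0,1)
link2: (3,0,1)
R 1-2 [J1]: (3,1,1)
P 2-0 [J1]: (3,2,1)
Grübler: 3·2 − 2·2 − 1 = 1

M = 1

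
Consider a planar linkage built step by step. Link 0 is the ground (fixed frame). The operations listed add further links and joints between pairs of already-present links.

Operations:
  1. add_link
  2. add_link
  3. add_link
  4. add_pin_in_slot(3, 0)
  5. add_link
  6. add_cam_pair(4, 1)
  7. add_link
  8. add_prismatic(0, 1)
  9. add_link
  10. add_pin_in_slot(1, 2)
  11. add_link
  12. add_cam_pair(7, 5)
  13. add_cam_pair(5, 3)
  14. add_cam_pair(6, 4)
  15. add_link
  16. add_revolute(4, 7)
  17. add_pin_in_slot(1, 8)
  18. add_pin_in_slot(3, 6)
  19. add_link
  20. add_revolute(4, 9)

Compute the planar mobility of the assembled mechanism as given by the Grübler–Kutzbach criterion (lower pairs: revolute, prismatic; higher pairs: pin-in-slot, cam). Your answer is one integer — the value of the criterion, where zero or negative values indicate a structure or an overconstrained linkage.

(L,J1,J2)=(1,0,0); link0 fixed
link1: (2,0,0)
link2: (3,0,0)
link3: (4,0,0)
PS 3-0 [J2]: (4,0,1)
link4: (5,0,1)
C 4-1 [J2]: (5,0,2)
link5: (6,0,2)
P 0-1 [J1]: (6,1,2)
link6: (7,1,2)
PS 1-2 [J2]: (7,1,3)
link7: (8,1,3)
C 7-5 [J2]: (8,1,4)
C 5-3 [J2]: (8,1,5)
C 6-4 [J2]: (8,1,6)
link8: (9,1,6)
R 4-7 [J1]: (9,2,6)
PS 1-8 [J2]: (9,2,7)
PS 3-6 [J2]: (9,2,8)
link9: (10,2,8)
R 4-9 [J1]: (10,3,8)
Grübler: 3·9 − 2·3 − 8 = 13

M = 13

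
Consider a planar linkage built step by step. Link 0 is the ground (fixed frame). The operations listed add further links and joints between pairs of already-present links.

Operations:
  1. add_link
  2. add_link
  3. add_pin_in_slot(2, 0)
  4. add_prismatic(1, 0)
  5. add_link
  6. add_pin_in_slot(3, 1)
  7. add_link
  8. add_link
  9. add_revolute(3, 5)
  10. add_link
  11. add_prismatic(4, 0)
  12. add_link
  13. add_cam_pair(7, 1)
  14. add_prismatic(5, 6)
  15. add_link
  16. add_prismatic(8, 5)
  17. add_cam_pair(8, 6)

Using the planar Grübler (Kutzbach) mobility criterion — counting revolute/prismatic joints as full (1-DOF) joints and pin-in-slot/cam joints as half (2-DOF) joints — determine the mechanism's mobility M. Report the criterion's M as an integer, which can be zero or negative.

M = 10

L=1 J1=0 J2=0
add link → L=2 J1=0 J2=0
add link → L=3 J1=0 J2=0
PS@2,0 dof=2 J2 → L=3 J1=0 J2=1
P@1,0 dof=1 J1 → L=3 J1=1 J2=1
add link → L=4 J1=1 J2=1
PS@3,1 dof=2 J2 → L=4 J1=1 J2=2
add link → L=5 J1=1 J2=2
add link → L=6 J1=1 J2=2
R@3,5 dof=1 J1 → L=6 J1=2 J2=2
add link → L=7 J1=2 J2=2
P@4,0 dof=1 J1 → L=7 J1=3 J2=2
add link → L=8 J1=3 J2=2
C@7,1 dof=2 J2 → L=8 J1=3 J2=3
P@5,6 dof=1 J1 → L=8 J1=4 J2=3
add link → L=9 J1=4 J2=3
P@8,5 dof=1 J1 → L=9 J1=5 J2=3
C@8,6 dof=2 J2 → L=9 J1=5 J2=4
M=3(L−1)−2J1−J2=3·8−2·5−4=10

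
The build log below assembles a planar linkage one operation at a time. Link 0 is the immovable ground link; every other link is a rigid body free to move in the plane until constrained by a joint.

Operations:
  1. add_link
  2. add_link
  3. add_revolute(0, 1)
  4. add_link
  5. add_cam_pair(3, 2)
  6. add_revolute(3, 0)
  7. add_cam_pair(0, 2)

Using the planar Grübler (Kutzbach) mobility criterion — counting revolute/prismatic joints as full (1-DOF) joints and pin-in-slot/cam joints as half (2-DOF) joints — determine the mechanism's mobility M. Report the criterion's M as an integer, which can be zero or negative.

M = 3

[1;0;0] (link 0 is ground)
L+ [2;0;0]
L+ [3;0;0]
R(0,1)∈J1 [3;1;0]
L+ [4;1;0]
C(3,2)∈J2 [4;1;1]
R(3,0)∈J1 [4;2;1]
C(0,2)∈J2 [4;2;2]
mobility = 9 − 4 − 2 = 3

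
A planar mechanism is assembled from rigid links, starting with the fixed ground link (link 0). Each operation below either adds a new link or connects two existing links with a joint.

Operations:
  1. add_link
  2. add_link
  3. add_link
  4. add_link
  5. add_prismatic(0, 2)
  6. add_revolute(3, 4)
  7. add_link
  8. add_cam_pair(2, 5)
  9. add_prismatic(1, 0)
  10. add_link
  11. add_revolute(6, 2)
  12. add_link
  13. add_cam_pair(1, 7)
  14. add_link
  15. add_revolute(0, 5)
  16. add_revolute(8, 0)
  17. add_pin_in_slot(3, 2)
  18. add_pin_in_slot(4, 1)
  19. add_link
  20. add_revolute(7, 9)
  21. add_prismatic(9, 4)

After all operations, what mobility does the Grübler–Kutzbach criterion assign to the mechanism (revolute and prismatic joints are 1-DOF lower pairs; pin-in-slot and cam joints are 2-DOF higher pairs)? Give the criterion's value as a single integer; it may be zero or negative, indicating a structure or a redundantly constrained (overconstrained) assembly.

M = 7

link 0 = ground. State L|J1|J2 = 1|0|0
+link1  2|0|0
+link2  3|0|0
+link3  4|0|0
+link4  5|0|0
P(0,2) f=1→J1  5|1|0
R(3,4) f=1→J1  5|2|0
+link5  6|2|0
C(2,5) f=2→J2  6|2|1
P(1,0) f=1→J1  6|3|1
+link6  7|3|1
R(6,2) f=1→J1  7|4|1
+link7  8|4|1
C(1,7) f=2→J2  8|4|2
+link8  9|4|2
R(0,5) f=1→J1  9|5|2
R(8,0) f=1→J1  9|6|2
PS(3,2) f=2→J2  9|6|3
PS(4,1) f=2→J2  9|6|4
+link9  10|6|4
R(7,9) f=1→J1  10|7|4
P(9,4) f=1→J1  10|8|4
M = 3(10−1)−2·8−4 = 27−16−4 = 7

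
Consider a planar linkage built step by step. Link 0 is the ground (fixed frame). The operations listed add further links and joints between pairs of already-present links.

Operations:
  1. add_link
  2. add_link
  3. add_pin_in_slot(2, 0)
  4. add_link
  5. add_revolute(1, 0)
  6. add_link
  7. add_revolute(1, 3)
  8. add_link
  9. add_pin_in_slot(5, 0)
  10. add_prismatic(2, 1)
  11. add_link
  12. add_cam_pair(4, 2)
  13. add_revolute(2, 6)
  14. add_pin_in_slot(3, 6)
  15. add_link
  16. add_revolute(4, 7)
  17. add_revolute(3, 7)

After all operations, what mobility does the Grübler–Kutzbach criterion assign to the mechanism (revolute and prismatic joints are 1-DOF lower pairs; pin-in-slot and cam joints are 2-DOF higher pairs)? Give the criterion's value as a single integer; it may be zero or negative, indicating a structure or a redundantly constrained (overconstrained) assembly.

(L,J1,J2)=(1,0,0); link0 fixed
link1: (2,0,0)
link2: (3,0,0)
PS 2-0 [J2]: (3,0,1)
link3: (4,0,1)
R 1-0 [J1]: (4,1,1)
link4: (5,1,1)
R 1-3 [J1]: (5,2,1)
link5: (6,2,1)
PS 5-0 [J2]: (6,2,2)
P 2-1 [J1]: (6,3,2)
link6: (7,3,2)
C 4-2 [J2]: (7,3,3)
R 2-6 [J1]: (7,4,3)
PS 3-6 [J2]: (7,4,4)
link7: (8,4,4)
R 4-7 [J1]: (8,5,4)
R 3-7 [J1]: (8,6,4)
Grübler: 3·7 − 2·6 − 4 = 5

M = 5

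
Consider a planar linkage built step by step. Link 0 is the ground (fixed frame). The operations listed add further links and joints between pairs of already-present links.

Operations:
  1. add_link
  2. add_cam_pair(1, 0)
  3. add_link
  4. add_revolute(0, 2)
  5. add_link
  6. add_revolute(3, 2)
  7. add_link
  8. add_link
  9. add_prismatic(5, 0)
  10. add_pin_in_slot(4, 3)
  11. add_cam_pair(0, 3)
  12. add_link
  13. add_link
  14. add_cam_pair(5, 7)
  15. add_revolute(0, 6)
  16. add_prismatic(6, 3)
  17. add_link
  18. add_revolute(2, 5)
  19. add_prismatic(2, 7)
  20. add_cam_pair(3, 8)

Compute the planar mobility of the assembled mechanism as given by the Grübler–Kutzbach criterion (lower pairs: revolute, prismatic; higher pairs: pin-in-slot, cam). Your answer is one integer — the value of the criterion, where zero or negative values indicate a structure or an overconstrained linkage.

[1;0;0] (link 0 is ground)
L+ [2;0;0]
C(1,0)∈J2 [2;0;1]
L+ [3;0;1]
R(0,2)∈J1 [3;1;1]
L+ [4;1;1]
R(3,2)∈J1 [4;2;1]
L+ [5;2;1]
L+ [6;2;1]
P(5,0)∈J1 [6;3;1]
PS(4,3)∈J2 [6;3;2]
C(0,3)∈J2 [6;3;3]
L+ [7;3;3]
L+ [8;3;3]
C(5,7)∈J2 [8;3;4]
R(0,6)∈J1 [8;4;4]
P(6,3)∈J1 [8;5;4]
L+ [9;5;4]
R(2,5)∈J1 [9;6;4]
P(2,7)∈J1 [9;7;4]
C(3,8)∈J2 [9;7;5]
mobility = 24 − 14 − 5 = 5

M = 5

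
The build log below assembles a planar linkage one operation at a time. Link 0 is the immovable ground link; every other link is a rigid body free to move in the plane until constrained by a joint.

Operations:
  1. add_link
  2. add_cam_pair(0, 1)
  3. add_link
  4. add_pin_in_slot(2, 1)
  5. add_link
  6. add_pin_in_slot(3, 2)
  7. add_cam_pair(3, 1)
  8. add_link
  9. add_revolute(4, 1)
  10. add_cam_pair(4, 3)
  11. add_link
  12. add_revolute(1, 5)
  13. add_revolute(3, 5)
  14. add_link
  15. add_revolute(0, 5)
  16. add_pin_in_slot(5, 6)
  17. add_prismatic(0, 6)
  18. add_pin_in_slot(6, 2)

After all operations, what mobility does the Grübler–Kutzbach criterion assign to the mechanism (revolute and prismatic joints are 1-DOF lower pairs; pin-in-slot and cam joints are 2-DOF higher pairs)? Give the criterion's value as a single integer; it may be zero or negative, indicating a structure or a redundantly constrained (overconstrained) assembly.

M = 1

L=1 J1=0 J2=0
add link → L=2 J1=0 J2=0
C@0,1 dof=2 J2 → L=2 J1=0 J2=1
add link → L=3 J1=0 J2=1
PS@2,1 dof=2 J2 → L=3 J1=0 J2=2
add link → L=4 J1=0 J2=2
PS@3,2 dof=2 J2 → L=4 J1=0 J2=3
C@3,1 dof=2 J2 → L=4 J1=0 J2=4
add link → L=5 J1=0 J2=4
R@4,1 dof=1 J1 → L=5 J1=1 J2=4
C@4,3 dof=2 J2 → L=5 J1=1 J2=5
add link → L=6 J1=1 J2=5
R@1,5 dof=1 J1 → L=6 J1=2 J2=5
R@3,5 dof=1 J1 → L=6 J1=3 J2=5
add link → L=7 J1=3 J2=5
R@0,5 dof=1 J1 → L=7 J1=4 J2=5
PS@5,6 dof=2 J2 → L=7 J1=4 J2=6
P@0,6 dof=1 J1 → L=7 J1=5 J2=6
PS@6,2 dof=2 J2 → L=7 J1=5 J2=7
M=3(L−1)−2J1−J2=3·6−2·5−7=1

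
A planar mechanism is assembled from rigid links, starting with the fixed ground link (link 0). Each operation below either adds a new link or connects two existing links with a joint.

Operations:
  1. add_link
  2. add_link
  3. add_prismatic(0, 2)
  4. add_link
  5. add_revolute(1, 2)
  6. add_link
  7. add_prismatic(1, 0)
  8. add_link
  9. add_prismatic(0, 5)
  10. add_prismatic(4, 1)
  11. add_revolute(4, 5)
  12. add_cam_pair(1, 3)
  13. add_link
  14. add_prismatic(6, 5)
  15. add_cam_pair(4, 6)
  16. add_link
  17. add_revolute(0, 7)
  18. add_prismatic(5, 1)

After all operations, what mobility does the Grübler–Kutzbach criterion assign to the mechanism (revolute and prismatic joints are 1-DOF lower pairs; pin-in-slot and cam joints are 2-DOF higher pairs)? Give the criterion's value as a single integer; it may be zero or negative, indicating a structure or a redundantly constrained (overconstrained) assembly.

M = 1

L=1 J1=0 J2=0
add link → L=2 J1=0 J2=0
add link → L=3 J1=0 J2=0
P@0,2 dof=1 J1 → L=3 J1=1 J2=0
add link → L=4 J1=1 J2=0
R@1,2 dof=1 J1 → L=4 J1=2 J2=0
add link → L=5 J1=2 J2=0
P@1,0 dof=1 J1 → L=5 J1=3 J2=0
add link → L=6 J1=3 J2=0
P@0,5 dof=1 J1 → L=6 J1=4 J2=0
P@4,1 dof=1 J1 → L=6 J1=5 J2=0
R@4,5 dof=1 J1 → L=6 J1=6 J2=0
C@1,3 dof=2 J2 → L=6 J1=6 J2=1
add link → L=7 J1=6 J2=1
P@6,5 dof=1 J1 → L=7 J1=7 J2=1
C@4,6 dof=2 J2 → L=7 J1=7 J2=2
add link → L=8 J1=7 J2=2
R@0,7 dof=1 J1 → L=8 J1=8 J2=2
P@5,1 dof=1 J1 → L=8 J1=9 J2=2
M=3(L−1)−2J1−J2=3·7−2·9−2=1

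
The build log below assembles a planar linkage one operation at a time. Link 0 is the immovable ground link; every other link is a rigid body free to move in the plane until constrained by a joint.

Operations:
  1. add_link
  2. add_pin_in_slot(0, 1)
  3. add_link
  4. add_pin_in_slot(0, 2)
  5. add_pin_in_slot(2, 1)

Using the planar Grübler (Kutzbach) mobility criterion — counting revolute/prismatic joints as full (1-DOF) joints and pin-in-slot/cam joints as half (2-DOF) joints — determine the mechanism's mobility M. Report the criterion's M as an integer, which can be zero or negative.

M = 3

L=1 J1=0 J2=0
add link → L=2 J1=0 J2=0
PS@0,1 dof=2 J2 → L=2 J1=0 J2=1
add link → L=3 J1=0 J2=1
PS@0,2 dof=2 J2 → L=3 J1=0 J2=2
PS@2,1 dof=2 J2 → L=3 J1=0 J2=3
M=3(L−1)−2J1−J2=3·2−2·0−3=3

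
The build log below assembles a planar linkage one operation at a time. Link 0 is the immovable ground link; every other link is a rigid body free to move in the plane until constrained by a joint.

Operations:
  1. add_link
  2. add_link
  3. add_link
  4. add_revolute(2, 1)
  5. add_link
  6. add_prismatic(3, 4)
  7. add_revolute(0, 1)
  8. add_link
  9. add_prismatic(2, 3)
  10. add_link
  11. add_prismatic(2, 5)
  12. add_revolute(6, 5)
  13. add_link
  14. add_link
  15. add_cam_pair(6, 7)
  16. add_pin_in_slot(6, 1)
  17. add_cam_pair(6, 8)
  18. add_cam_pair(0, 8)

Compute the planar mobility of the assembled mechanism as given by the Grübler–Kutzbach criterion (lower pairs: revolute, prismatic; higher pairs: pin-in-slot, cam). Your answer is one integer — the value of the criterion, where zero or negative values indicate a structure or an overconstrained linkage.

ground; <1,0,0>
#1 <2,0,0>
#2 <3,0,0>
#3 <4,0,0>
R:2↔1 J1 <4,1,0>
#4 <5,1,0>
P:3↔4 J1 <5,2,0>
R:0↔1 J1 <5,3,0>
#5 <6,3,0>
P:2↔3 J1 <6,4,0>
#6 <7,4,0>
P:2↔5 J1 <7,5,0>
R:6↔5 J1 <7,6,0>
#7 <8,6,0>
#8 <9,6,0>
C:6↔7 J2 <9,6,1>
PS:6↔1 J2 <9,6,2>
C:6↔8 J2 <9,6,3>
C:0↔8 J2 <9,6,4>
3×8 − 2×6 − 1×4 = 8

M = 8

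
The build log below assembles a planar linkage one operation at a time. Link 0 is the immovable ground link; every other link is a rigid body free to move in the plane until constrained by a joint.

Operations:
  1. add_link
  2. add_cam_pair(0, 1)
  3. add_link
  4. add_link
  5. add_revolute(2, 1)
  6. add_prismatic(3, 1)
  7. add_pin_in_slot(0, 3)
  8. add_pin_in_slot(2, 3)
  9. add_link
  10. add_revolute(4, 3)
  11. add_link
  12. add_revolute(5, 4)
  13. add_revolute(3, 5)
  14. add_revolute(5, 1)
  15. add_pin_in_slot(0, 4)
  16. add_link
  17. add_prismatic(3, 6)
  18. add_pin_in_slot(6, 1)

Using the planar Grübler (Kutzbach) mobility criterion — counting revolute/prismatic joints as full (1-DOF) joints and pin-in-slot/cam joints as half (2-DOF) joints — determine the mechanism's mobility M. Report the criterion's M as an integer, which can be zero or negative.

(L,J1,J2)=(1,0,0); link0 fixed
link1: (2,0,0)
C 0-1 [J2]: (2,0,1)
link2: (3,0,1)
link3: (4,0,1)
R 2-1 [J1]: (4,1,1)
P 3-1 [J1]: (4,2,1)
PS 0-3 [J2]: (4,2,2)
PS 2-3 [J2]: (4,2,3)
link4: (5,2,3)
R 4-3 [J1]: (5,3,3)
link5: (6,3,3)
R 5-4 [J1]: (6,4,3)
R 3-5 [J1]: (6,5,3)
R 5-1 [J1]: (6,6,3)
PS 0-4 [J2]: (6,6,4)
link6: (7,6,4)
P 3-6 [J1]: (7,7,4)
PS 6-1 [J2]: (7,7,5)
Grübler: 3·6 − 2·7 − 5 = -1

M = -1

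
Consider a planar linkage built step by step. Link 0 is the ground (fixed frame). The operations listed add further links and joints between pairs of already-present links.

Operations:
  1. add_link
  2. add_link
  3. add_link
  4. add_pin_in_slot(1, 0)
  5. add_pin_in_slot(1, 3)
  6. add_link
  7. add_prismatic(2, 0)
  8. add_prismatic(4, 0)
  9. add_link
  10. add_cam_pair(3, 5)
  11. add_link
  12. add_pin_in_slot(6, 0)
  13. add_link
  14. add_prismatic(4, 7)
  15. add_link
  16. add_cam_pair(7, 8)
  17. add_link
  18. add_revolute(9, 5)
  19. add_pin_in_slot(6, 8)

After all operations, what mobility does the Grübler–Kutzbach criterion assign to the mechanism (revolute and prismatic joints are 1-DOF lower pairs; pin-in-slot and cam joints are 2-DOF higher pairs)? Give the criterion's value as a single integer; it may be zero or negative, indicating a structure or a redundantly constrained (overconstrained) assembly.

M = 13

L=1 J1=0 J2=0
add link → L=2 J1=0 J2=0
add link → L=3 J1=0 J2=0
add link → L=4 J1=0 J2=0
PS@1,0 dof=2 J2 → L=4 J1=0 J2=1
PS@1,3 dof=2 J2 → L=4 J1=0 J2=2
add link → L=5 J1=0 J2=2
P@2,0 dof=1 J1 → L=5 J1=1 J2=2
P@4,0 dof=1 J1 → L=5 J1=2 J2=2
add link → L=6 J1=2 J2=2
C@3,5 dof=2 J2 → L=6 J1=2 J2=3
add link → L=7 J1=2 J2=3
PS@6,0 dof=2 J2 → L=7 J1=2 J2=4
add link → L=8 J1=2 J2=4
P@4,7 dof=1 J1 → L=8 J1=3 J2=4
add link → L=9 J1=3 J2=4
C@7,8 dof=2 J2 → L=9 J1=3 J2=5
add link → L=10 J1=3 J2=5
R@9,5 dof=1 J1 → L=10 J1=4 J2=5
PS@6,8 dof=2 J2 → L=10 J1=4 J2=6
M=3(L−1)−2J1−J2=3·9−2·4−6=13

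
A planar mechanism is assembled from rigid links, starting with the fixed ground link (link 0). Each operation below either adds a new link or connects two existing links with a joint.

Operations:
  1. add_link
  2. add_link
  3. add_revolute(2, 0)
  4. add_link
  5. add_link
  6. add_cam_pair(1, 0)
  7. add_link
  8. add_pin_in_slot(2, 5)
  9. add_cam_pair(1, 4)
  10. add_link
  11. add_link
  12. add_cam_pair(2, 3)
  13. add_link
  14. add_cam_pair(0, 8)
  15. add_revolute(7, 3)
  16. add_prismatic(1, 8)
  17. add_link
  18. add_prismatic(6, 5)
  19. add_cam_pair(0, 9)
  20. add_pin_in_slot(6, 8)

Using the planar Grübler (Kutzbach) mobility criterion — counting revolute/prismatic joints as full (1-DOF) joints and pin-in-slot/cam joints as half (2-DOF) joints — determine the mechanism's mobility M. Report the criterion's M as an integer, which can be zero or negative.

M = 12

link 0 = ground. State L|J1|J2 = 1|0|0
+link1  2|0|0
+link2  3|0|0
R(2,0) f=1→J1  3|1|0
+link3  4|1|0
+link4  5|1|0
C(1,0) f=2→J2  5|1|1
+link5  6|1|1
PS(2,5) f=2→J2  6|1|2
C(1,4) f=2→J2  6|1|3
+link6  7|1|3
+link7  8|1|3
C(2,3) f=2→J2  8|1|4
+link8  9|1|4
C(0,8) f=2→J2  9|1|5
R(7,3) f=1→J1  9|2|5
P(1,8) f=1→J1  9|3|5
+link9  10|3|5
P(6,5) f=1→J1  10|4|5
C(0,9) f=2→J2  10|4|6
PS(6,8) f=2→J2  10|4|7
M = 3(10−1)−2·4−7 = 27−8−7 = 12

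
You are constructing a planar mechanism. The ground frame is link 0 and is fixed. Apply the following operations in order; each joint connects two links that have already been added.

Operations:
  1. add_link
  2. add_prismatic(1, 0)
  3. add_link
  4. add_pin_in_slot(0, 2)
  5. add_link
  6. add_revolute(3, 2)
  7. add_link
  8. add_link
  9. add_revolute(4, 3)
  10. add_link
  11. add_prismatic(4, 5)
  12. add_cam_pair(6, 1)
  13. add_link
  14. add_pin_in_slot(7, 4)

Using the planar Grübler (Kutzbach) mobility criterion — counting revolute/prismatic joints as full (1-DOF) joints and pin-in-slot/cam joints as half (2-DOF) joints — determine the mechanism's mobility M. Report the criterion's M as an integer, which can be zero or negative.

link 0 = ground. State L|J1|J2 = 1|0|0
+link1  2|0|0
P(1,0) f=1→J1  2|1|0
+link2  3|1|0
PS(0,2) f=2→J2  3|1|1
+link3  4|1|1
R(3,2) f=1→J1  4|2|1
+link4  5|2|1
+link5  6|2|1
R(4,3) f=1→J1  6|3|1
+link6  7|3|1
P(4,5) f=1→J1  7|4|1
C(6,1) f=2→J2  7|4|2
+link7  8|4|2
PS(7,4) f=2→J2  8|4|3
M = 3(8−1)−2·4−3 = 21−8−3 = 10

M = 10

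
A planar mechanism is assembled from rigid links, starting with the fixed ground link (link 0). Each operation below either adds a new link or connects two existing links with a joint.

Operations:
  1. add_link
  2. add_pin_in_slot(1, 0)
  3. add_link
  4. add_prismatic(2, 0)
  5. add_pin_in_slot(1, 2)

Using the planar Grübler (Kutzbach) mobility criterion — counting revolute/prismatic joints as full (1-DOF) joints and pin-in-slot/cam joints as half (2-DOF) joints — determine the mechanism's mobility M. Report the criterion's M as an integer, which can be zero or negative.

M = 2

L=1 J1=0 J2=0
add link → L=2 J1=0 J2=0
PS@1,0 dof=2 J2 → L=2 J1=0 J2=1
add link → L=3 J1=0 J2=1
P@2,0 dof=1 J1 → L=3 J1=1 J2=1
PS@1,2 dof=2 J2 → L=3 J1=1 J2=2
M=3(L−1)−2J1−J2=3·2−2·1−2=2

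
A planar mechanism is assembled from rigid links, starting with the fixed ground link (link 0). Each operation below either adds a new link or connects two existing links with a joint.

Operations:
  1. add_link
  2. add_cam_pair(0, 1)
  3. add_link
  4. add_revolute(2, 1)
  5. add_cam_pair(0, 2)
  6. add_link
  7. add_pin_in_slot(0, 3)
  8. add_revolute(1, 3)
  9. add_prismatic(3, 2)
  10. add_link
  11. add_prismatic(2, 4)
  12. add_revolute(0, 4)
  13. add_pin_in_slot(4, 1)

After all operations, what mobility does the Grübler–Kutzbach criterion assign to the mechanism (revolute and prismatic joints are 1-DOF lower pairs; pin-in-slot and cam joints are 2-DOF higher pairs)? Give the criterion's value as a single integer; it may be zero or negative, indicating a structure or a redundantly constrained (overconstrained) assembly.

M = -2

[1;0;0] (link 0 is ground)
L+ [2;0;0]
C(0,1)∈J2 [2;0;1]
L+ [3;0;1]
R(2,1)∈J1 [3;1;1]
C(0,2)∈J2 [3;1;2]
L+ [4;1;2]
PS(0,3)∈J2 [4;1;3]
R(1,3)∈J1 [4;2;3]
P(3,2)∈J1 [4;3;3]
L+ [5;3;3]
P(2,4)∈J1 [5;4;3]
R(0,4)∈J1 [5;5;3]
PS(4,1)∈J2 [5;5;4]
mobility = 12 − 10 − 4 = -2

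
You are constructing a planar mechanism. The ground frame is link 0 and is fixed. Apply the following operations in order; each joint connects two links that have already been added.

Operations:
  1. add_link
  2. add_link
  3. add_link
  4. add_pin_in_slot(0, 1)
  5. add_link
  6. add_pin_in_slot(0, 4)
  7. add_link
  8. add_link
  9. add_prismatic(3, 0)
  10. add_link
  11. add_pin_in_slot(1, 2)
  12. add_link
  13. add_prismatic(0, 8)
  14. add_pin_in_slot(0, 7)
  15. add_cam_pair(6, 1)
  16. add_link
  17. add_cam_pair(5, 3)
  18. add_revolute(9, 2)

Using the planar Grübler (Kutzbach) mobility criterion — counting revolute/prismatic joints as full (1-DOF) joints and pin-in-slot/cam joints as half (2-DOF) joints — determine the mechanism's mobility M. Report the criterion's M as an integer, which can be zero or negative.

M = 15

(L,J1,J2)=(1,0,0); link0 fixed
link1: (2,0,0)
link2: (3,0,0)
link3: (4,0,0)
PS 0-1 [J2]: (4,0,1)
link4: (5,0,1)
PS 0-4 [J2]: (5,0,2)
link5: (6,0,2)
link6: (7,0,2)
P 3-0 [J1]: (7,1,2)
link7: (8,1,2)
PS 1-2 [J2]: (8,1,3)
link8: (9,1,3)
P 0-8 [J1]: (9,2,3)
PS 0-7 [J2]: (9,2,4)
C 6-1 [J2]: (9,2,5)
link9: (10,2,5)
C 5-3 [J2]: (10,2,6)
R 9-2 [J1]: (10,3,6)
Grübler: 3·9 − 2·3 − 6 = 15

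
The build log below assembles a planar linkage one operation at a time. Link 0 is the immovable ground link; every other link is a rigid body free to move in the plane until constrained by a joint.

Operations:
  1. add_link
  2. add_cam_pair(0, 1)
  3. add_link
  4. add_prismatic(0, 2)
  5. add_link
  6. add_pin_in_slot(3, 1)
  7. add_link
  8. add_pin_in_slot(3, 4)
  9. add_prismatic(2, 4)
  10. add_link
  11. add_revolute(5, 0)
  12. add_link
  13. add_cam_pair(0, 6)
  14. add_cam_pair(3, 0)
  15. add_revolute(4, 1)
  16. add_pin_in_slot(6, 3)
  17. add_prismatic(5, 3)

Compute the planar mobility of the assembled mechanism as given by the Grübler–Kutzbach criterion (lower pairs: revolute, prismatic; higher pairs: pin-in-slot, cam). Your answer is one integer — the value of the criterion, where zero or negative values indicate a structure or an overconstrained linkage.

M = 2

(L,J1,J2)=(1,0,0); link0 fixed
link1: (2,0,0)
C 0-1 [J2]: (2,0,1)
link2: (3,0,1)
P 0-2 [J1]: (3,1,1)
link3: (4,1,1)
PS 3-1 [J2]: (4,1,2)
link4: (5,1,2)
PS 3-4 [J2]: (5,1,3)
P 2-4 [J1]: (5,2,3)
link5: (6,2,3)
R 5-0 [J1]: (6,3,3)
link6: (7,3,3)
C 0-6 [J2]: (7,3,4)
C 3-0 [J2]: (7,3,5)
R 4-1 [J1]: (7,4,5)
PS 6-3 [J2]: (7,4,6)
P 5-3 [J1]: (7,5,6)
Grübler: 3·6 − 2·5 − 6 = 2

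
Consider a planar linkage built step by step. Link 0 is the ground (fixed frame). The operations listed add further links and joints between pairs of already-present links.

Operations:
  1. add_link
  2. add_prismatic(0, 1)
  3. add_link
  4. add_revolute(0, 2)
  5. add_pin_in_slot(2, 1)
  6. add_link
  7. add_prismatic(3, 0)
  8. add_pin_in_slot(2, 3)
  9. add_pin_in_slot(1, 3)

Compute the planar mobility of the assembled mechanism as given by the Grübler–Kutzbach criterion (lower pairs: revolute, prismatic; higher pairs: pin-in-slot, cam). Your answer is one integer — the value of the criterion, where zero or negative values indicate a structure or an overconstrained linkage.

L=1 J1=0 J2=0
add link → L=2 J1=0 J2=0
P@0,1 dof=1 J1 → L=2 J1=1 J2=0
add link → L=3 J1=1 J2=0
R@0,2 dof=1 J1 → L=3 J1=2 J2=0
PS@2,1 dof=2 J2 → L=3 J1=2 J2=1
add link → L=4 J1=2 J2=1
P@3,0 dof=1 J1 → L=4 J1=3 J2=1
PS@2,3 dof=2 J2 → L=4 J1=3 J2=2
PS@1,3 dof=2 J2 → L=4 J1=3 J2=3
M=3(L−1)−2J1−J2=3·3−2·3−3=0

M = 0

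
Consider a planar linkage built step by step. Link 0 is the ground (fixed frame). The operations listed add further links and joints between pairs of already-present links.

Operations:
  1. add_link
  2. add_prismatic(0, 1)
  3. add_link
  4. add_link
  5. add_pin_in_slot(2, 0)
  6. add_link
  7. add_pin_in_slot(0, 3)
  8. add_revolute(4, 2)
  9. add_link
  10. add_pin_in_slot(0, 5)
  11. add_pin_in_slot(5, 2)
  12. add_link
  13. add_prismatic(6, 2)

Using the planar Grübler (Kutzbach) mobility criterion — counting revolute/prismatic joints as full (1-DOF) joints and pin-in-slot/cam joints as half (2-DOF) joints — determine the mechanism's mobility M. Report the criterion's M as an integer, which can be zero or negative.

M = 8

(L,J1,J2)=(1,0,0); link0 fixed
link1: (2,0,0)
P 0-1 [J1]: (2,1,0)
link2: (3,1,0)
link3: (4,1,0)
PS 2-0 [J2]: (4,1,1)
link4: (5,1,1)
PS 0-3 [J2]: (5,1,2)
R 4-2 [J1]: (5,2,2)
link5: (6,2,2)
PS 0-5 [J2]: (6,2,3)
PS 5-2 [J2]: (6,2,4)
link6: (7,2,4)
P 6-2 [J1]: (7,3,4)
Grübler: 3·6 − 2·3 − 4 = 8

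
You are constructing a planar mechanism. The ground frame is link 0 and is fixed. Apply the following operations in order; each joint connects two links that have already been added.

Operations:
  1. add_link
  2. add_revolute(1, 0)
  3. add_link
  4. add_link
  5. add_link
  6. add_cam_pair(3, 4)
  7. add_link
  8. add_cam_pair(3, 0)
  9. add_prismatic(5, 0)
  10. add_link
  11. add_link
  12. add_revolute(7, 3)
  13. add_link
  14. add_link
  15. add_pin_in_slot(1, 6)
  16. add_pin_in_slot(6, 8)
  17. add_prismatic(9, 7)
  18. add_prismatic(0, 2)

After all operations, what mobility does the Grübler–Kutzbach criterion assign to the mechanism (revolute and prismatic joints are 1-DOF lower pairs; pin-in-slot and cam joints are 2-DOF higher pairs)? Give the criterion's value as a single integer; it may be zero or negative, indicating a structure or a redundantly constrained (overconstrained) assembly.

M = 13

ground; <1,0,0>
#1 <2,0,0>
R:1↔0 J1 <2,1,0>
#2 <3,1,0>
#3 <4,1,0>
#4 <5,1,0>
C:3↔4 J2 <5,1,1>
#5 <6,1,1>
C:3↔0 J2 <6,1,2>
P:5↔0 J1 <6,2,2>
#6 <7,2,2>
#7 <8,2,2>
R:7↔3 J1 <8,3,2>
#8 <9,3,2>
#9 <10,3,2>
PS:1↔6 J2 <10,3,3>
PS:6↔8 J2 <10,3,4>
P:9↔7 J1 <10,4,4>
P:0↔2 J1 <10,5,4>
3×9 − 2×5 − 1×4 = 13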